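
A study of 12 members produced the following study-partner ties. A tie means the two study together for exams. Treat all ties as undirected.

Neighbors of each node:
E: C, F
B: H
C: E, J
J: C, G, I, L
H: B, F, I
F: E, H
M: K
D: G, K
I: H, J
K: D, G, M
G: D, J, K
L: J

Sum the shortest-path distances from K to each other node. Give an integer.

Distances from K: B:5, C:3, D:1, E:4, F:5, G:1, H:4, I:3, J:2, L:3, M:1.
Sum = 5 + 3 + 1 + 4 + 5 + 1 + 4 + 3 + 2 + 3 + 1 = 32.

32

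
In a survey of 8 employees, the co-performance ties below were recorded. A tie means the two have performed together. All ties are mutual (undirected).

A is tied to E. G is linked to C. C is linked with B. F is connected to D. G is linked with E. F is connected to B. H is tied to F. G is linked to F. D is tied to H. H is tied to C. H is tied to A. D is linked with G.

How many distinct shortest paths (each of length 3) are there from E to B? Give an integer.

2

The shortest distance is 3. The length-3 paths are: E–G–C–B; E–G–F–B.
That gives 2 distinct shortest paths.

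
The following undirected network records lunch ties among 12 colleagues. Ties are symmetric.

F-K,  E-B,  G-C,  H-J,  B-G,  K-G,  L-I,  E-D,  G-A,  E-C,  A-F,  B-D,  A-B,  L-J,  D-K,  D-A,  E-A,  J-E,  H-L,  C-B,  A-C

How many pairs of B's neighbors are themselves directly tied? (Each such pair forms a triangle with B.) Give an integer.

B's neighbors: A, C, D, E, and G.
Neighbor pairs that are themselves tied: B–A–C; B–A–D; B–A–E; B–A–G; B–C–E; B–C–G; B–D–E. Each forms one triangle with B, for 7 in total.

7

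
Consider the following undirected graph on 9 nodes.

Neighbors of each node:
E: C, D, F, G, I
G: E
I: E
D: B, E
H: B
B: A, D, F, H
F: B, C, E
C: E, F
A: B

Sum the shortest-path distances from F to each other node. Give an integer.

Distances from F: A:2, B:1, C:1, D:2, E:1, G:2, H:2, I:2.
Sum = 2 + 1 + 1 + 2 + 1 + 2 + 2 + 2 = 13.

13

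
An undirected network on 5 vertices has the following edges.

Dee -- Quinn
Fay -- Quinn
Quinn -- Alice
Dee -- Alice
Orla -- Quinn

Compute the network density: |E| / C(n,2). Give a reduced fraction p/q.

1/2

There are 5 edges and 5 nodes, so the maximum possible is C(5,2) = 10.
Density = 5/10 = 1/2.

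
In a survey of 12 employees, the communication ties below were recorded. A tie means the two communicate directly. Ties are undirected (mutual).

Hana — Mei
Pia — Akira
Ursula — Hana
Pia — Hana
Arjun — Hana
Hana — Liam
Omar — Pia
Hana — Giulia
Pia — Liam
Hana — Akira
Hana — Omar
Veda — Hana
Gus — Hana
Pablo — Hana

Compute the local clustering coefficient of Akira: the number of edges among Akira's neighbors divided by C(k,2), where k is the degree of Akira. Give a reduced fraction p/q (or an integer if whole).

1

Akira's neighbors: Hana and Pia (k = 2).
Possible neighbor pairs: C(2,2) = 1. Edges among them: Hana–Pia → e = 1.
Clustering(Akira) = 1/1.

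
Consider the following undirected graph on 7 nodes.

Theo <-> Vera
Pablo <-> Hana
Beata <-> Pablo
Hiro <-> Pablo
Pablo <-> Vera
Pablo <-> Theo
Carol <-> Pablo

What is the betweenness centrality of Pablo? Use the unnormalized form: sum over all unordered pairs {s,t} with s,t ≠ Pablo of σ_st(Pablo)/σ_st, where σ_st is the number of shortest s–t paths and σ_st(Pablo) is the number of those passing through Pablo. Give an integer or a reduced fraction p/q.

Pairs whose geodesics pass through Pablo — Hiro–Beata: 1; Hiro–Theo: 1; Hiro–Carol: 1; Hiro–Hana: 1; Hiro–Vera: 1; Beata–Theo: 1; Beata–Carol: 1; Beata–Hana: 1; Beata–Vera: 1; Theo–Carol: 1; Theo–Hana: 1; Carol–Hana: 1; Carol–Vera: 1; Hana–Vera: 1.
All other pairs contribute 0.
Summing the contributions gives betweenness(Pablo) = 14.

14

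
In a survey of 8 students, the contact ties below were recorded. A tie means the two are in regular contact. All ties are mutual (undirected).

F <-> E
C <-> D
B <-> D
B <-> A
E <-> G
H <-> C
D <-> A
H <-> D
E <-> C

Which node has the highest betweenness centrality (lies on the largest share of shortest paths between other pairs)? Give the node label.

C

Unnormalized betweenness of each node: A:0, B:0, C:12, D:10, E:11, F:0, G:0, H:0.
C has the largest value, 12, making it the main broker — the node through which the most shortest paths run.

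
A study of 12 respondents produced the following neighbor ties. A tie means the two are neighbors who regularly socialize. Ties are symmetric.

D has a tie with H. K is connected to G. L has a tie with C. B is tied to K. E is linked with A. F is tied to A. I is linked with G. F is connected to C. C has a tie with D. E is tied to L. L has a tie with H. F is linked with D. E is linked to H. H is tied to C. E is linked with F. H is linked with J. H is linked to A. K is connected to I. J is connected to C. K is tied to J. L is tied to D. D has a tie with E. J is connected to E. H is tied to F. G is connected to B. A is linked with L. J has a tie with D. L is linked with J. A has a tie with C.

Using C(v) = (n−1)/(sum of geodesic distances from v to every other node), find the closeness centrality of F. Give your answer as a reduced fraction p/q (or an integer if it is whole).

11/24

Distances from F: A:1, B:4, C:1, D:1, E:1, G:4, H:1, I:4, J:2, K:3, L:2. Sum = 24.
n = 12, so closeness = 11/24.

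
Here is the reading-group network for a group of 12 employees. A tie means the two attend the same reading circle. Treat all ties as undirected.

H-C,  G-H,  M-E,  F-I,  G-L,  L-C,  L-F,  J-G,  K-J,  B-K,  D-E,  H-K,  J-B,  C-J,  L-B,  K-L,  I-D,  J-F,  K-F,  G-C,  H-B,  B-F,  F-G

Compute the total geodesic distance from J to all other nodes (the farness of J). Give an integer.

23

Distances from J: B:1, C:1, D:3, E:4, F:1, G:1, H:2, I:2, K:1, L:2, M:5.
Sum = 1 + 1 + 3 + 4 + 1 + 1 + 2 + 2 + 1 + 2 + 5 = 23.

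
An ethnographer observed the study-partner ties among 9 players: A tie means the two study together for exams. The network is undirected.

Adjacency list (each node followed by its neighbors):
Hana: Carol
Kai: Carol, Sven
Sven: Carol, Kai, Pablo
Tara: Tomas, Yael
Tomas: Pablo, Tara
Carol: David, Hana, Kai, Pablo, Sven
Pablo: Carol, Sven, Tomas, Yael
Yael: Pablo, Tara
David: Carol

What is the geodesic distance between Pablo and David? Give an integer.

2

One shortest route is Pablo – Carol – David, which uses 2 edges, and Pablo and David are not directly tied, so nothing shorter exists. So d(Pablo,David) = 2.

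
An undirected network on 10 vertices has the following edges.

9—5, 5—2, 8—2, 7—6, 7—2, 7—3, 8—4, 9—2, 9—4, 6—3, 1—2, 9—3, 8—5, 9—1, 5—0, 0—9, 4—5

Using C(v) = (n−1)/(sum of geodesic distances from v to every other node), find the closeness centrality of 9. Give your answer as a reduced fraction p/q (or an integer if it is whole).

Distances from 9: 0:1, 1:1, 2:1, 3:1, 4:1, 5:1, 6:2, 7:2, 8:2. Sum = 12.
n = 10, so closeness = 9/12 = 3/4.

3/4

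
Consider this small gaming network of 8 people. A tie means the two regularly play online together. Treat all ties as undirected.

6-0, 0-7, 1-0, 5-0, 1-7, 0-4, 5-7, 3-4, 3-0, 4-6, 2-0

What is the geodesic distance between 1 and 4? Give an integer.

2

One shortest route is 1 – 0 – 4, which uses 2 edges, and 1 and 4 are not directly tied, so nothing shorter exists. So d(1,4) = 2.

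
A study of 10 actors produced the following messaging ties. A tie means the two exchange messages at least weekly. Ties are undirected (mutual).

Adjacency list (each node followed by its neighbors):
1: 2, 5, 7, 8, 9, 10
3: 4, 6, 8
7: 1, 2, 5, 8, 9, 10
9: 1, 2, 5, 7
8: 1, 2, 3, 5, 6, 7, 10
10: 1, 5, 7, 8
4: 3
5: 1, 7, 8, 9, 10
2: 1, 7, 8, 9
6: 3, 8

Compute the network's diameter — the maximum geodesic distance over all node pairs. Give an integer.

Eccentricity of each node (its greatest distance to any other): 1:3, 2:3, 3:3, 4:4, 5:3, 6:3, 7:3, 8:2, 9:4, 10:3.
The maximum eccentricity is 4, realized for instance by the pair 9–4 via 9 – 1 – 8 – 3 – 4. So the diameter is 4.

4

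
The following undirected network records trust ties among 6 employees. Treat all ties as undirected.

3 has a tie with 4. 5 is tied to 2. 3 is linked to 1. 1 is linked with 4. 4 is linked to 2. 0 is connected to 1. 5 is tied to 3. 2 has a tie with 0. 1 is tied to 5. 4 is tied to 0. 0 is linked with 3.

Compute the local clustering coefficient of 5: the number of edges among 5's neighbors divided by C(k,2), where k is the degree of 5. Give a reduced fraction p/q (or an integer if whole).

5's neighbors: 1, 2, and 3 (k = 3).
Possible neighbor pairs: C(3,2) = 3. Edges among them: 1–3 → e = 1.
Clustering(5) = 1/3.

1/3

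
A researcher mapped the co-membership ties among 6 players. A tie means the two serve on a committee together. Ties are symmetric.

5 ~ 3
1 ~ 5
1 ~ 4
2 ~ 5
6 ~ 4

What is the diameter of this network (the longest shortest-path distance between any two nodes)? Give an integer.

Eccentricity of each node (its greatest distance to any other): 1:2, 2:4, 3:4, 4:3, 5:3, 6:4.
The maximum eccentricity is 4, realized for instance by the pair 2–6 via 2 – 5 – 1 – 4 – 6. So the diameter is 4.

4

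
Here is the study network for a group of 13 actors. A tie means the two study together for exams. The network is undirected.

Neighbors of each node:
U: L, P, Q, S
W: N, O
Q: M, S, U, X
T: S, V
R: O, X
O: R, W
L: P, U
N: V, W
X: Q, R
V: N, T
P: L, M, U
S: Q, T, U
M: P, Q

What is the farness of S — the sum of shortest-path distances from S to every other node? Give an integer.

Distances from S: L:2, M:2, N:3, O:4, P:2, Q:1, R:3, T:1, U:1, V:2, W:4, X:2.
Sum = 2 + 2 + 3 + 4 + 2 + 1 + 3 + 1 + 1 + 2 + 4 + 2 = 27.

27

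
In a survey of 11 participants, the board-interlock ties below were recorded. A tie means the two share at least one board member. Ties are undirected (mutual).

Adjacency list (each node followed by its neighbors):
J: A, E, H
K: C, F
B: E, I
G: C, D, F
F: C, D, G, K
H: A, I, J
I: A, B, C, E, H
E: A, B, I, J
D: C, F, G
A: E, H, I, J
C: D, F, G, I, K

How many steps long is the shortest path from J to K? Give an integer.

One shortest route is J – A – I – C – K, which uses 4 edges, and at distance 3 from J we only reach {C}, which does not include K. So d(J,K) = 4.

4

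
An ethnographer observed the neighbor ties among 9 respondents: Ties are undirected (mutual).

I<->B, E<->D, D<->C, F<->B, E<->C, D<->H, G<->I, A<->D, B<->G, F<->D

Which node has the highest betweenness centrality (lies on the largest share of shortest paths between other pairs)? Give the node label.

D

Unnormalized betweenness of each node: A:0, B:12, C:0, D:21, E:0, F:15, G:0, H:0, I:0.
D has the largest value, 21, making it the main broker — the node through which the most shortest paths run.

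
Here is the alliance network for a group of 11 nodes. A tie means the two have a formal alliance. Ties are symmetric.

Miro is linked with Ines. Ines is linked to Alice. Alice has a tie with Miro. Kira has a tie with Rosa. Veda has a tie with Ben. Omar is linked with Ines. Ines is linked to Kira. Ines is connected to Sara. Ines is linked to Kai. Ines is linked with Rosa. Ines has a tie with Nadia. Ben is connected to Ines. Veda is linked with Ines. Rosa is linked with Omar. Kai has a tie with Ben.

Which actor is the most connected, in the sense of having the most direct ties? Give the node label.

Ines

Degrees — Alice:2, Ben:3, Ines:10, Kai:2, Kira:2, Miro:2, Nadia:1, Omar:2, Rosa:3, Sara:1, Veda:2.
The maximum is 10, attained only by Ines.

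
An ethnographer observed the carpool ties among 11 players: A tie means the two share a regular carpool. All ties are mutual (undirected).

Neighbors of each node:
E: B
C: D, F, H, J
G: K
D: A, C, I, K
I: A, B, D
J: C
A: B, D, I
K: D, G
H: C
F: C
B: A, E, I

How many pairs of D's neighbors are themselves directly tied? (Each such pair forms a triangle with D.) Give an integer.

1

D's neighbors: A, C, I, and K.
Neighbor pairs that are themselves tied: D–A–I. Each forms one triangle with D, for 1 in total.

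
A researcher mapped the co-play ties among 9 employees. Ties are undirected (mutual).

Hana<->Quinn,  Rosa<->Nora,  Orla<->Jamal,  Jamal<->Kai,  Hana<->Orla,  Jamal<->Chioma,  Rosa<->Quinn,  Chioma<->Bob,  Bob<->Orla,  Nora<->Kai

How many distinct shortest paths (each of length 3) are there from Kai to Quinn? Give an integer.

1

The shortest distance is 3, and the only length-3 path is Kai–Nora–Rosa–Quinn. So there is exactly 1 shortest path.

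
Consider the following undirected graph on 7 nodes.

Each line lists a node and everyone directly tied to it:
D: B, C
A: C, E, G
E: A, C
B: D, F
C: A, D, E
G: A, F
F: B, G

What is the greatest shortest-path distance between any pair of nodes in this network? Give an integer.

3

Eccentricity of each node (its greatest distance to any other): A:3, B:3, C:3, D:3, E:3, F:3, G:3.
The maximum eccentricity is 3, realized for instance by the pair A–B via A – C – D – B. So the diameter is 3.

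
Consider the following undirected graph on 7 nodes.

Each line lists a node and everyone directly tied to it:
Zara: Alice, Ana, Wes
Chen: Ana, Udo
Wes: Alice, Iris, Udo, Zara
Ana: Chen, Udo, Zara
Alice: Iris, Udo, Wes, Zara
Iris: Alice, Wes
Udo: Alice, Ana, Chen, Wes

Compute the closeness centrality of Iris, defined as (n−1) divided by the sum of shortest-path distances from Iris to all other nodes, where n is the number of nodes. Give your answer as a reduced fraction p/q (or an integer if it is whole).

Distances from Iris: Alice:1, Ana:3, Chen:3, Udo:2, Wes:1, Zara:2. Sum = 12.
n = 7, so closeness = 6/12 = 1/2.

1/2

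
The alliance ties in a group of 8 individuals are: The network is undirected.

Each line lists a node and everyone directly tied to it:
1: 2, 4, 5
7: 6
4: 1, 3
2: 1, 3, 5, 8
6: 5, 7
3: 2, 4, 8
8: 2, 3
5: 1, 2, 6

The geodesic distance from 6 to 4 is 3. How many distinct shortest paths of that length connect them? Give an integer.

1

The shortest distance is 3, and the only length-3 path is 6–5–1–4. So there is exactly 1 shortest path.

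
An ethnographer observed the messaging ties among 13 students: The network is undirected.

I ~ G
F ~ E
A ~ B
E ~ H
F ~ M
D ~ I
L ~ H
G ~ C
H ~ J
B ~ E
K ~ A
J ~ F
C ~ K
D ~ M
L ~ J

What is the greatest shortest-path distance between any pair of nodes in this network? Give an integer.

Eccentricity of each node (its greatest distance to any other): A:5, B:5, C:6, D:5, E:5, F:5, G:6, H:6, I:5, J:6, K:5, L:6, M:5.
The maximum eccentricity is 6, realized for instance by the pair H–G via H – E – F – M – D – I – G. So the diameter is 6.

6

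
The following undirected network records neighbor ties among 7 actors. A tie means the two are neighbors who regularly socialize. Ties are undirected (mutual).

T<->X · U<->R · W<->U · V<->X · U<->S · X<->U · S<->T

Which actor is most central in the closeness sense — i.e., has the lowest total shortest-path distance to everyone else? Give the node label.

U

Farness (sum of distances to all others) for each node — R:13, S:11, T:12, U:8, V:14, W:13, X:9.
The smallest farness is 8, for U, so U has the highest closeness.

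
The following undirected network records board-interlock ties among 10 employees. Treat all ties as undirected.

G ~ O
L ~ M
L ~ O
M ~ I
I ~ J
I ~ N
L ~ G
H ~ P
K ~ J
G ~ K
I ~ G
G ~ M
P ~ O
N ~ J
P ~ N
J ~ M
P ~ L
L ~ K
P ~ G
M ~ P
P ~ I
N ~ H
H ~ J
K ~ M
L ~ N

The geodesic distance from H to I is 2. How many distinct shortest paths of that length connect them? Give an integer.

The shortest distance is 2. The length-2 paths are: H–J–I; H–N–I; H–P–I.
That gives 3 distinct shortest paths.

3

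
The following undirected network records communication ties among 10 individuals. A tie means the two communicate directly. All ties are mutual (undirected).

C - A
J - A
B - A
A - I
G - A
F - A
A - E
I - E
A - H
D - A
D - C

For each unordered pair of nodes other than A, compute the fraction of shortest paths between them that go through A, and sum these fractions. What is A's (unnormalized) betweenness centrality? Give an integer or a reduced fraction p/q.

34

Pairs whose geodesics pass through A — H–C: 1; H–J: 1; H–I: 1; H–D: 1; H–E: 1; H–G: 1; H–F: 1; H–B: 1; C–J: 1; C–I: 1; C–E: 1; C–G: 1; C–F: 1; C–B: 1 … (+20 more pairs).
All other pairs contribute 0.
Summing the contributions gives betweenness(A) = 34.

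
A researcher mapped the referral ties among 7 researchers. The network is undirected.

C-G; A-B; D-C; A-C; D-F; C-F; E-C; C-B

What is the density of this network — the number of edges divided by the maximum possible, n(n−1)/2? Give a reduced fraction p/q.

There are 8 edges and 7 nodes, so the maximum possible is C(7,2) = 21.
Density = 8/21.

8/21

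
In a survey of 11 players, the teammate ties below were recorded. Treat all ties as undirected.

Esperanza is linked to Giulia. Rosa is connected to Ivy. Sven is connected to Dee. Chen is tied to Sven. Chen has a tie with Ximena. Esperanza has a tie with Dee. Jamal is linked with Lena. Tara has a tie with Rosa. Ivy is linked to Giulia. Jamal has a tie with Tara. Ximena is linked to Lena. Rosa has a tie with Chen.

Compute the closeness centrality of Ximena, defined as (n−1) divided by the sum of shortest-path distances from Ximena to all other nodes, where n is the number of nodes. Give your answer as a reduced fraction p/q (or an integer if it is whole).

2/5

Distances from Ximena: Chen:1, Dee:3, Esperanza:4, Giulia:4, Ivy:3, Jamal:2, Lena:1, Rosa:2, Sven:2, Tara:3. Sum = 25.
n = 11, so closeness = 10/25 = 2/5.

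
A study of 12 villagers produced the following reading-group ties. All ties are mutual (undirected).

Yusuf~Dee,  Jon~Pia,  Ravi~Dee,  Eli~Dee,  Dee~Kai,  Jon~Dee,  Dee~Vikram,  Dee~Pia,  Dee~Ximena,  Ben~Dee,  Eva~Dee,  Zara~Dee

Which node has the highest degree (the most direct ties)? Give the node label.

Degrees — Ben:1, Dee:11, Eli:1, Eva:1, Jon:2, Kai:1, Pia:2, Ravi:1, Vikram:1, Ximena:1, Yusuf:1, Zara:1.
The maximum is 11, attained only by Dee.

Dee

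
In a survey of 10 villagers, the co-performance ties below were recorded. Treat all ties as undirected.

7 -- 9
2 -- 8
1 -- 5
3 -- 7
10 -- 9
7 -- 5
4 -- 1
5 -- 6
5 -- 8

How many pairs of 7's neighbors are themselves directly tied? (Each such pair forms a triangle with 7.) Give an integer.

0

7's neighbors are 3, 5, and 9, but none of them are tied to each other, so no triangle contains 7.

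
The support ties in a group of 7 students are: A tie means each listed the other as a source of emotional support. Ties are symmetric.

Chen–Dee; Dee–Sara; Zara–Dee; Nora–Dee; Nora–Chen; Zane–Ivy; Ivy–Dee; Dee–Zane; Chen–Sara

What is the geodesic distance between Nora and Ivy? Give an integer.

2

One shortest route is Nora – Dee – Ivy, which uses 2 edges, and Nora and Ivy are not directly tied, so nothing shorter exists. So d(Nora,Ivy) = 2.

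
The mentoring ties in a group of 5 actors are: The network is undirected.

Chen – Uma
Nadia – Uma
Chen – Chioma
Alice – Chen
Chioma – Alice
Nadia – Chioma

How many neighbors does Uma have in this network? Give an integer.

2

Uma is directly tied to Chen and Nadia. That is 2 neighbors, so the degree of Uma is 2.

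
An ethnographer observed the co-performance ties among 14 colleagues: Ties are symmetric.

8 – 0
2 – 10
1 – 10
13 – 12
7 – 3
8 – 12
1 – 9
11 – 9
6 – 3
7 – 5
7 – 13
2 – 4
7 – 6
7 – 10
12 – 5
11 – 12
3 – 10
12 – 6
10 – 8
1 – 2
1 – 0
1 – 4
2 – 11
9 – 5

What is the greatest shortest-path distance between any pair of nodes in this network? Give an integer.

Eccentricity of each node (its greatest distance to any other): 0:3, 1:3, 2:3, 3:3, 4:4, 5:3, 6:4, 7:3, 8:3, 9:3, 10:2, 11:3, 12:3, 13:4.
The maximum eccentricity is 4, realized for instance by the pair 13–4 via 13 – 7 – 10 – 2 – 4. So the diameter is 4.

4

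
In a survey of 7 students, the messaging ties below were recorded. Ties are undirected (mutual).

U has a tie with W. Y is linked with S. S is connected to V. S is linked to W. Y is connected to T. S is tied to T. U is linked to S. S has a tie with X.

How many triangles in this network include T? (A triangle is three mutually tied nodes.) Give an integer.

1

T's neighbors: S and Y.
Neighbor pairs that are themselves tied: T–S–Y. Each forms one triangle with T, for 1 in total.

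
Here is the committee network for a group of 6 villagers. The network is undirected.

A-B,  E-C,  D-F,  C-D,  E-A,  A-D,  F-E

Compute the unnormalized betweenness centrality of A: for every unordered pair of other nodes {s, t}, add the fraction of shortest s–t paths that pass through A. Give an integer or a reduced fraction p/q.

13/3

Pairs whose geodesics pass through A — E–D: 1/3; E–B: 1; C–B: 2/2; D–B: 1; F–B: 2/2.
All other pairs contribute 0.
Summing the contributions gives betweenness(A) = 13/3.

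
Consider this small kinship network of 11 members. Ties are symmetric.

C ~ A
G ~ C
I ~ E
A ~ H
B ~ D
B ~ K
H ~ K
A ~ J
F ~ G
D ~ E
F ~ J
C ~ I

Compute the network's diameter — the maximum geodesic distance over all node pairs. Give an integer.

Eccentricity of each node (its greatest distance to any other): A:4, B:5, C:4, D:5, E:4, F:5, G:5, H:4, I:4, J:5, K:4.
The maximum eccentricity is 5, realized for instance by the pair J–D via J – A – C – I – E – D. So the diameter is 5.

5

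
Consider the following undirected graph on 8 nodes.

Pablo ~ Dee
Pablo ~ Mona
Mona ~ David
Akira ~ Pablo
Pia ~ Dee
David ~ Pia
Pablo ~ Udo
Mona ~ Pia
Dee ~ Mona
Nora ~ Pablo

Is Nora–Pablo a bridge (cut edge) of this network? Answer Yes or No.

Yes

Without the Nora–Pablo edge there is no alternate route between Nora and Pablo, so the network disconnects. It is a bridge.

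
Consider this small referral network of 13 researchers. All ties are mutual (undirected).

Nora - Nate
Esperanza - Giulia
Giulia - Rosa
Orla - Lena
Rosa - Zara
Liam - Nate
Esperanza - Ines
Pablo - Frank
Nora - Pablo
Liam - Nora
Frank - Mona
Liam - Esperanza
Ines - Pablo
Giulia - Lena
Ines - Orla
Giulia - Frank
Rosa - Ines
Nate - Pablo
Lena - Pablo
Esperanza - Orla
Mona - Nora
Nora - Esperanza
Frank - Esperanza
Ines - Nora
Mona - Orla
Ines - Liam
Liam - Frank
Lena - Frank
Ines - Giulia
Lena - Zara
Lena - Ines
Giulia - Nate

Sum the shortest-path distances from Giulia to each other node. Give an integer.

Distances from Giulia: Esperanza:1, Frank:1, Ines:1, Lena:1, Liam:2, Mona:2, Nate:1, Nora:2, Orla:2, Pablo:2, Rosa:1, Zara:2.
Sum = 1 + 1 + 1 + 1 + 2 + 2 + 1 + 2 + 2 + 2 + 1 + 2 = 18.

18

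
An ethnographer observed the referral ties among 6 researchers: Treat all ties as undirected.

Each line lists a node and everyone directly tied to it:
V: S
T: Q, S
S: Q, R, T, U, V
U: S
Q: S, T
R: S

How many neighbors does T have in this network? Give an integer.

T is directly tied to Q and S. That is 2 neighbors, so the degree of T is 2.

2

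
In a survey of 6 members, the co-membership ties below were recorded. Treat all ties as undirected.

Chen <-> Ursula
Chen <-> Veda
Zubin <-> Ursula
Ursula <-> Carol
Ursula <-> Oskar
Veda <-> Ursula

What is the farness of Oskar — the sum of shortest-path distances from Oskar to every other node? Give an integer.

Distances from Oskar: Carol:2, Chen:2, Ursula:1, Veda:2, Zubin:2.
Sum = 2 + 2 + 1 + 2 + 2 = 9.

9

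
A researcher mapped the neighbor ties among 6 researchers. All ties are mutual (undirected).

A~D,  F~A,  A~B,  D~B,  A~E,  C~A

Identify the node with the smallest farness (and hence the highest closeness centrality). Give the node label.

Farness (sum of distances to all others) for each node — A:5, B:8, C:9, D:8, E:9, F:9.
The smallest farness is 5, for A, so A has the highest closeness.

A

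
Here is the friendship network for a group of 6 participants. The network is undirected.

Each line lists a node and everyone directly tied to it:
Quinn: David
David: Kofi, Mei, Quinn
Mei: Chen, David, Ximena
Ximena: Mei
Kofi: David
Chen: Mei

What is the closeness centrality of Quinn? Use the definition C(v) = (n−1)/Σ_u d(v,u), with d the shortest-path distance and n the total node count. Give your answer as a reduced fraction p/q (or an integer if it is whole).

5/11

Distances from Quinn: Chen:3, David:1, Kofi:2, Mei:2, Ximena:3. Sum = 11.
n = 6, so closeness = 5/11.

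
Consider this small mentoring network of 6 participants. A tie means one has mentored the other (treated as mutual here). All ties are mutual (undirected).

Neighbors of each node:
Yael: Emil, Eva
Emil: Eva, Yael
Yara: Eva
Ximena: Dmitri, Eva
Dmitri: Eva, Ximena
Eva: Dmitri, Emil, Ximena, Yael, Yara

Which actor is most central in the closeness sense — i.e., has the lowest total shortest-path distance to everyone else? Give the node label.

Eva

Farness (sum of distances to all others) for each node — Dmitri:8, Emil:8, Eva:5, Ximena:8, Yael:8, Yara:9.
The smallest farness is 5, for Eva, so Eva has the highest closeness.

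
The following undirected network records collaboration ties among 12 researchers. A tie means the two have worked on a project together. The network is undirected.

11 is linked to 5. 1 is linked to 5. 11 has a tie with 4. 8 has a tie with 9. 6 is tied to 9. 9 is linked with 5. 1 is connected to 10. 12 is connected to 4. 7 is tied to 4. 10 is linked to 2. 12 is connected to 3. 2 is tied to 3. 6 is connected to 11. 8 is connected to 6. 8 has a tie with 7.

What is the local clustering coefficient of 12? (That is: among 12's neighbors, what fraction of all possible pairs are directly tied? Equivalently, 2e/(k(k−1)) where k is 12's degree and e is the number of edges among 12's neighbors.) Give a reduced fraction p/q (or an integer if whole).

0

12's neighbors: 3 and 4 (k = 2).
Possible neighbor pairs: C(2,2) = 1. Edges among them: none → e = 0.
Clustering(12) = 0/1.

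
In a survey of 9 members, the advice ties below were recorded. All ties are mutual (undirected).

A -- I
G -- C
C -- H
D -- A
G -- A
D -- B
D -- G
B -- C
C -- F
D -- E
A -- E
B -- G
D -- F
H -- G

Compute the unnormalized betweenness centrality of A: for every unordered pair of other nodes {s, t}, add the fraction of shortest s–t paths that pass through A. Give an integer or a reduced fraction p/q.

Pairs whose geodesics pass through A — G–E: 1/2; G–I: 1; F–I: 1; D–I: 1; E–C: 1/4; E–I: 1; E–H: 1/2; B–I: 2/2; C–I: 1; I–H: 1.
All other pairs contribute 0.
Summing the contributions gives betweenness(A) = 33/4.

33/4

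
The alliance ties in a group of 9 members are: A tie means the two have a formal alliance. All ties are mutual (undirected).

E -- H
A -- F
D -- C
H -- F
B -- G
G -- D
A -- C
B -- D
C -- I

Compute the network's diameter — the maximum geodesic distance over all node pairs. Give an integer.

Eccentricity of each node (its greatest distance to any other): A:3, B:6, C:4, D:5, E:6, F:4, G:6, H:5, I:5.
The maximum eccentricity is 6, realized for instance by the pair G–E via G – D – C – A – F – H – E. So the diameter is 6.

6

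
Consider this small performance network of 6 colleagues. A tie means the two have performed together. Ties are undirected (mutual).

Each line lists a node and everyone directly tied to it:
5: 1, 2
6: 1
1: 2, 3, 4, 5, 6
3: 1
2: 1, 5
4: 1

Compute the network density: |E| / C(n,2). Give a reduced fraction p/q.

There are 6 edges and 6 nodes, so the maximum possible is C(6,2) = 15.
Density = 6/15 = 2/5.

2/5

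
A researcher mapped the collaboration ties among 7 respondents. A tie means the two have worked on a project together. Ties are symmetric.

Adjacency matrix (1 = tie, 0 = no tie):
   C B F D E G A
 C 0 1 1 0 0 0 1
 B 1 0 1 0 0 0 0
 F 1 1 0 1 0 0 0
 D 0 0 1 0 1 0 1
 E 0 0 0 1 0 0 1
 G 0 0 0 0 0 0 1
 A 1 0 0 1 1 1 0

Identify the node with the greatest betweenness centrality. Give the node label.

A

Unnormalized betweenness of each node: A:7, B:0, C:7/2, D:5/2, E:0, F:2, G:0.
A has the largest value, 7, making it the main broker — the node through which the most shortest paths run.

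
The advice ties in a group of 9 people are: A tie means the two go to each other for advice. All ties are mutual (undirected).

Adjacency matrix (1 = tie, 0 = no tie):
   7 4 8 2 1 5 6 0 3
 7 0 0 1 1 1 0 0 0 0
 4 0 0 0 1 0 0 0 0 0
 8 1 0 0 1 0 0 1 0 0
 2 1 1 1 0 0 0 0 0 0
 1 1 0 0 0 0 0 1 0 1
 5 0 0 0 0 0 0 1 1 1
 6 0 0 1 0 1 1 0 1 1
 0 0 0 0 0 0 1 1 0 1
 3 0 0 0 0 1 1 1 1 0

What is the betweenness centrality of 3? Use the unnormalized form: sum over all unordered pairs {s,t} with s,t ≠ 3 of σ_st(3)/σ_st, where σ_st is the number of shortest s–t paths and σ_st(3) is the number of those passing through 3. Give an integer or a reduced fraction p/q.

Pairs whose geodesics pass through 3 — 7–5: 1/3; 7–0: 1/3; 1–5: 1/2; 1–0: 1/2.
All other pairs contribute 0.
Summing the contributions gives betweenness(3) = 5/3.

5/3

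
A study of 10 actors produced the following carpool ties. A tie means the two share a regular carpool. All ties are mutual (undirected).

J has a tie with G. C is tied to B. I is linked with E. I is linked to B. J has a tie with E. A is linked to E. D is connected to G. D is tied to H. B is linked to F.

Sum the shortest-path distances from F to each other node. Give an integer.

34

Distances from F: A:4, B:1, C:2, D:6, E:3, G:5, H:7, I:2, J:4.
Sum = 4 + 1 + 2 + 6 + 3 + 5 + 7 + 2 + 4 = 34.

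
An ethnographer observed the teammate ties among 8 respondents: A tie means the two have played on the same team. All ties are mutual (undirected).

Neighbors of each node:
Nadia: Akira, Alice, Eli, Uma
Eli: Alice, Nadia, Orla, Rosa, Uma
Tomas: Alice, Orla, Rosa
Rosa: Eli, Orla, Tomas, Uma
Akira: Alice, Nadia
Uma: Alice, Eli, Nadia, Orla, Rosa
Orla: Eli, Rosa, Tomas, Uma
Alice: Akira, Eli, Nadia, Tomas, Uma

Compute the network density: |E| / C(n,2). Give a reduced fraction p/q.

There are 16 edges and 8 nodes, so the maximum possible is C(8,2) = 28.
Density = 16/28 = 4/7.

4/7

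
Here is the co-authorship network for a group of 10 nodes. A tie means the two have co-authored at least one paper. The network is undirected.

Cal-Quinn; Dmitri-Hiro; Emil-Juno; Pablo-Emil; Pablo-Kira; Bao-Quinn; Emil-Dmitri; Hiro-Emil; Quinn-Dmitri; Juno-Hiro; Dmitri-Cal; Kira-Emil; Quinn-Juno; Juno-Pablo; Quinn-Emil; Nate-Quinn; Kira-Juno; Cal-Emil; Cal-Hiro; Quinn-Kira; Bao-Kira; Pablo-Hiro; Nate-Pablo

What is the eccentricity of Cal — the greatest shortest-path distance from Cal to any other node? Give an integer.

Distances from Cal: Bao:2, Dmitri:1, Emil:1, Hiro:1, Juno:2, Kira:2, Nate:2, Pablo:2, Quinn:1.
The largest is 2 (to Nate, Kira, Juno, Bao, and Pablo), so the eccentricity of Cal is 2.

2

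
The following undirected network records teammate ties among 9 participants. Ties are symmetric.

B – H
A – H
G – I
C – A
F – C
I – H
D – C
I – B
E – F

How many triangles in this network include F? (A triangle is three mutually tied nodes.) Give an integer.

0

F's neighbors are C and E, but none of them are tied to each other, so no triangle contains F.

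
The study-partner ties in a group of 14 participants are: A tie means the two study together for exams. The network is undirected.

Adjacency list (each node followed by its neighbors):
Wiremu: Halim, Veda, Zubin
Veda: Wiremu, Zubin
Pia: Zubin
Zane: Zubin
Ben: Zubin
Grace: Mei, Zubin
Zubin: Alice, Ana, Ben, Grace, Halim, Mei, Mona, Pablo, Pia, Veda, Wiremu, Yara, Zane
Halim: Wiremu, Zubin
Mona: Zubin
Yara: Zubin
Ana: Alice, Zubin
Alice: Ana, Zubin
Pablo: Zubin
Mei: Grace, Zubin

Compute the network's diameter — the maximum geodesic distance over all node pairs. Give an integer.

2

Eccentricity of each node (its greatest distance to any other): Alice:2, Ana:2, Ben:2, Grace:2, Halim:2, Mei:2, Mona:2, Pablo:2, Pia:2, Veda:2, Wiremu:2, Yara:2, Zane:2, Zubin:1.
The maximum eccentricity is 2, realized for instance by the pair Grace–Ana via Grace – Zubin – Ana. So the diameter is 2.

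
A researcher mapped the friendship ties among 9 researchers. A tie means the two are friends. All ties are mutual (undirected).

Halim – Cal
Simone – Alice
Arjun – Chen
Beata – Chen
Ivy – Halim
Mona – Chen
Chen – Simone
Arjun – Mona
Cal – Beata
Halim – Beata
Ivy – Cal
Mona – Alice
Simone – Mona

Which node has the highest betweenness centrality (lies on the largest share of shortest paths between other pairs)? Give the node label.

Chen

Unnormalized betweenness of each node: Alice:0, Arjun:0, Beata:15, Cal:3, Chen:33/2, Halim:3, Ivy:0, Mona:4, Simone:5/2.
Chen has the largest value, 33/2, making it the main broker — the node through which the most shortest paths run.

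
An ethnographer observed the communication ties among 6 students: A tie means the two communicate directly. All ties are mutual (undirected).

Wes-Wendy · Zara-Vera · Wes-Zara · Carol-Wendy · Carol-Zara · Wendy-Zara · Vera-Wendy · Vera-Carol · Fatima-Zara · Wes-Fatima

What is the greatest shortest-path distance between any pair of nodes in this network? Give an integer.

Eccentricity of each node (its greatest distance to any other): Carol:2, Fatima:2, Vera:2, Wendy:2, Wes:2, Zara:1.
The maximum eccentricity is 2, realized for instance by the pair Fatima–Vera via Fatima – Zara – Vera. So the diameter is 2.

2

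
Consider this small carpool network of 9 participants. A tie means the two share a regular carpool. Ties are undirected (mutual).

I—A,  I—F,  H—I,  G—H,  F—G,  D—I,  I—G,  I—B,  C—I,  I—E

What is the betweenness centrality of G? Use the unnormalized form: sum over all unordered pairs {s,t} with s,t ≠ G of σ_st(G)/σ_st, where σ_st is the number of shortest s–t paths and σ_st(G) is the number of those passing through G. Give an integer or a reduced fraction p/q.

1/2

Pairs whose geodesics pass through G — F–H: 1/2.
All other pairs contribute 0.
Summing the contributions gives betweenness(G) = 1/2.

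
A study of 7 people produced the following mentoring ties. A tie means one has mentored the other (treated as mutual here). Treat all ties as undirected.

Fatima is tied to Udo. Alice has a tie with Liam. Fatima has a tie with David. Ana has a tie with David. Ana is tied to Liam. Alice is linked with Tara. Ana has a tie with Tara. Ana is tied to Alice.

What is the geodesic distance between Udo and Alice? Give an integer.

4

One shortest route is Udo – Fatima – David – Ana – Alice, which uses 4 edges, and at distance 3 from Udo we only reach {Ana}, which does not include Alice. So d(Udo,Alice) = 4.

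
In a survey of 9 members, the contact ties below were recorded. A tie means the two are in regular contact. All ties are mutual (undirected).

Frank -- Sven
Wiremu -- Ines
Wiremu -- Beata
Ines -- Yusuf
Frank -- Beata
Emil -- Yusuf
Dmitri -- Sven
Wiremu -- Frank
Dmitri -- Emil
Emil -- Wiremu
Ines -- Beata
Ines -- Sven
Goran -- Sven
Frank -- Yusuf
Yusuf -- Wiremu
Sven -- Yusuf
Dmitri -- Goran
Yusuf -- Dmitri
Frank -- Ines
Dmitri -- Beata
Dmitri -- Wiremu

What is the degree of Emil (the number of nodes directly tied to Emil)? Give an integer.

Emil is directly tied to Dmitri, Wiremu, and Yusuf. That is 3 neighbors, so the degree of Emil is 3.

3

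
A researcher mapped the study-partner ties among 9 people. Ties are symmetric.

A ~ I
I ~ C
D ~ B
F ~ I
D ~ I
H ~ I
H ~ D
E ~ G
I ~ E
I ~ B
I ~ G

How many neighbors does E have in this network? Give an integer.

E is directly tied to G and I. That is 2 neighbors, so the degree of E is 2.

2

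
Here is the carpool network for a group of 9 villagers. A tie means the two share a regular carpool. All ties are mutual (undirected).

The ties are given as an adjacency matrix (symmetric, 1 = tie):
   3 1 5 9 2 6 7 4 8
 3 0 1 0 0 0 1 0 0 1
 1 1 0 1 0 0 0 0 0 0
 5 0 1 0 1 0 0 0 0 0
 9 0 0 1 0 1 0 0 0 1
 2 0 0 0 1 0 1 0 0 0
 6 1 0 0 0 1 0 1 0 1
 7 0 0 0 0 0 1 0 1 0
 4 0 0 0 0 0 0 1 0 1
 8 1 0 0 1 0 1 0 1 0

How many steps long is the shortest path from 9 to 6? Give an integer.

2

One shortest route is 9 – 8 – 6, which uses 2 edges, and 9 and 6 are not directly tied, so nothing shorter exists. So d(9,6) = 2.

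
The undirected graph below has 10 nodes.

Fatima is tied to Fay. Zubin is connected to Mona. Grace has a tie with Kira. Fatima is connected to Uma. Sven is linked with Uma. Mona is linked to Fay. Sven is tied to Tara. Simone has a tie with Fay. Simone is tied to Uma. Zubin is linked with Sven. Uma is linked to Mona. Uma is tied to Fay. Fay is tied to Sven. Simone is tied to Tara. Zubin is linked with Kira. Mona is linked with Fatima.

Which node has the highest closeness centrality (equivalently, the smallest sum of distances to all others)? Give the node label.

Farness (sum of distances to all others) for each node — Fatima:19, Fay:16, Grace:30, Kira:22, Mona:16, Simone:21, Sven:15, Tara:21, Uma:16, Zubin:16.
The smallest farness is 15, for Sven, so Sven has the highest closeness.

Sven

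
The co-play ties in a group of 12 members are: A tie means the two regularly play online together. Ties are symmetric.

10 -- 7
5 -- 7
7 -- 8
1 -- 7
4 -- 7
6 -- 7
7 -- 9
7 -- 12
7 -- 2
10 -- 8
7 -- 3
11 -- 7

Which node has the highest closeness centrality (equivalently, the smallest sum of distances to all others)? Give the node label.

Farness (sum of distances to all others) for each node — 1:21, 2:21, 3:21, 4:21, 5:21, 6:21, 7:11, 8:20, 9:21, 10:20, 11:21, 12:21.
The smallest farness is 11, for 7, so 7 has the highest closeness.

7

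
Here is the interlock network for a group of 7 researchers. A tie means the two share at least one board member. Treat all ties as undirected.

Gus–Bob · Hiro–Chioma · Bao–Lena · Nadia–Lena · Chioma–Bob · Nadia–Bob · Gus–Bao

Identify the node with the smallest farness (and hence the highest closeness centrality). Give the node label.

Farness (sum of distances to all others) for each node — Bao:13, Bob:9, Chioma:12, Gus:11, Hiro:17, Lena:13, Nadia:11.
The smallest farness is 9, for Bob, so Bob has the highest closeness.

Bob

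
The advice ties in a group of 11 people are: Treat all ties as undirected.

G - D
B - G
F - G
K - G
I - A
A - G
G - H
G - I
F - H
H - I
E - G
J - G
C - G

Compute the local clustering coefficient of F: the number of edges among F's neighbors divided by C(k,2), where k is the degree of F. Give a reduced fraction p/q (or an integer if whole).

1

F's neighbors: G and H (k = 2).
Possible neighbor pairs: C(2,2) = 1. Edges among them: G–H → e = 1.
Clustering(F) = 1/1.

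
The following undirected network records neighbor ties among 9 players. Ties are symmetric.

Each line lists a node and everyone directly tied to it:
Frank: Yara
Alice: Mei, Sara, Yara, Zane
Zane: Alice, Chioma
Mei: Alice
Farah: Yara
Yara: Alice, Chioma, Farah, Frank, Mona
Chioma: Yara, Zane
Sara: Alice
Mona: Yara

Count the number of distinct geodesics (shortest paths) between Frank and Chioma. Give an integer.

The shortest distance is 2, and the only length-2 path is Frank–Yara–Chioma. So there is exactly 1 shortest path.

1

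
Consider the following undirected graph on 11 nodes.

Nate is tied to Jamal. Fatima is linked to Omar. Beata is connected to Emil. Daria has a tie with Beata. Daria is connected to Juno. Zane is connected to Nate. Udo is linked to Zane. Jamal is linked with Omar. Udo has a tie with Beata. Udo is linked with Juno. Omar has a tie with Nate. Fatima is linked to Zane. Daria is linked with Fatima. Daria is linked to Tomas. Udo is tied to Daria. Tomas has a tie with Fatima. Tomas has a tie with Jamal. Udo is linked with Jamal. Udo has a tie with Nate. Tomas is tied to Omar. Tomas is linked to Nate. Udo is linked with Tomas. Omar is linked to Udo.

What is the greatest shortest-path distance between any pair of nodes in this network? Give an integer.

Eccentricity of each node (its greatest distance to any other): Beata:2, Daria:2, Emil:3, Fatima:3, Jamal:3, Juno:3, Nate:3, Omar:3, Tomas:3, Udo:2, Zane:3.
The maximum eccentricity is 3, realized for instance by the pair Jamal–Emil via Jamal – Udo – Beata – Emil. So the diameter is 3.

3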